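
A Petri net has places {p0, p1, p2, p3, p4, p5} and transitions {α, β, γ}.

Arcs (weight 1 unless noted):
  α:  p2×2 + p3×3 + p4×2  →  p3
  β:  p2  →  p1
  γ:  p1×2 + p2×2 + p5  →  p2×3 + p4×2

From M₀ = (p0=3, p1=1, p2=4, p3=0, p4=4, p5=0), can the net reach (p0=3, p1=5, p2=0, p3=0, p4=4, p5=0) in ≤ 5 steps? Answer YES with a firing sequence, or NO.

step 1: fire β:  (p0=3, p1=1, p2=4, p3=0, p4=4, p5=0) → (p0=3, p1=2, p2=3, p3=0, p4=4, p5=0)
step 2: fire β:  (p0=3, p1=2, p2=3, p3=0, p4=4, p5=0) → (p0=3, p1=3, p2=2, p3=0, p4=4, p5=0)
step 3: fire β:  (p0=3, p1=3, p2=2, p3=0, p4=4, p5=0) → (p0=3, p1=4, p2=1, p3=0, p4=4, p5=0)
step 4: fire β:  (p0=3, p1=4, p2=1, p3=0, p4=4, p5=0) → (p0=3, p1=5, p2=0, p3=0, p4=4, p5=0)

YES — reachable via ⟨β, β, β, β⟩ (4 firings)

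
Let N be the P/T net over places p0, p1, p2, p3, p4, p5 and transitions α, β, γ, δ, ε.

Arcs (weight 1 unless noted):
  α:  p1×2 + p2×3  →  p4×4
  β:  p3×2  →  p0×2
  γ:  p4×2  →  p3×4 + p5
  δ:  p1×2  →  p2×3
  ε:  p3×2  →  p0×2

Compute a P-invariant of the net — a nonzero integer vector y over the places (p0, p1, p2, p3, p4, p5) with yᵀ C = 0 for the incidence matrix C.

y = (p0:3, p1:6, p2:4, p3:3, p4:6, p5:0)

Incidence matrix C (rows=places, cols=transitions):
        α    β    γ    δ    ε
   p0   0    2    0    0    2
   p1  -2    0    0   -2    0
   p2  -3    0    0    3    0
   p3   0   -2    4    0   -2
   p4   4    0   -2    0    0
   p5   0    0    1    0    0

Candidate y = [3, 6, 4, 3, 6, 0]; check y·C column-wise:
  col α: 3·0 + 6·-2 + 4·-3 + 3·0 + 6·4 = 0
  col β: 3·2 + 6·0 + 4·0 + 3·-2 + 6·0 = 0
  col γ: 3·0 + 6·0 + 4·0 + 3·4 + 6·-2 + 0·1 = 0
  col δ: 3·0 + 6·-2 + 4·3 + 3·0 + 6·0 = 0
  col ε: 3·2 + 6·0 + 4·0 + 3·-2 + 6·0 = 0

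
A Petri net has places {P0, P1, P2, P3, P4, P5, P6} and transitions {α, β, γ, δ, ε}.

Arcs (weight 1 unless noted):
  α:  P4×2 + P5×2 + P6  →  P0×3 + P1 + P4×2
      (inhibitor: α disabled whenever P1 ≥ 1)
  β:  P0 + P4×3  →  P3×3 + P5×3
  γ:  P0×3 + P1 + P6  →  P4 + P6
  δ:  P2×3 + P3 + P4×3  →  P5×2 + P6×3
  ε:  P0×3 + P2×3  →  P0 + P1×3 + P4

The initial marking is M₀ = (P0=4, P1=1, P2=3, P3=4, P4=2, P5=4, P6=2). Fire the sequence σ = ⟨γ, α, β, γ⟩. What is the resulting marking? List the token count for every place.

step 1: fire γ:  (P0=4, P1=1, P2=3, P3=4, P4=2, P5=4, P6=2) → (P0=1, P1=0, P2=3, P3=4, P4=3, P5=4, P6=2)
step 2: fire α:  (P0=1, P1=0, P2=3, P3=4, P4=3, P5=4, P6=2) → (P0=4, P1=1, P2=3, P3=4, P4=3, P5=2, P6=1)
step 3: fire β:  (P0=4, P1=1, P2=3, P3=4, P4=3, P5=2, P6=1) → (P0=3, P1=1, P2=3, P3=7, P4=0, P5=5, P6=1)
step 4: fire γ:  (P0=3, P1=1, P2=3, P3=7, P4=0, P5=5, P6=1) → (P0=0, P1=0, P2=3, P3=7, P4=1, P5=5, P6=1)

(P0=0, P1=0, P2=3, P3=7, P4=1, P5=5, P6=1)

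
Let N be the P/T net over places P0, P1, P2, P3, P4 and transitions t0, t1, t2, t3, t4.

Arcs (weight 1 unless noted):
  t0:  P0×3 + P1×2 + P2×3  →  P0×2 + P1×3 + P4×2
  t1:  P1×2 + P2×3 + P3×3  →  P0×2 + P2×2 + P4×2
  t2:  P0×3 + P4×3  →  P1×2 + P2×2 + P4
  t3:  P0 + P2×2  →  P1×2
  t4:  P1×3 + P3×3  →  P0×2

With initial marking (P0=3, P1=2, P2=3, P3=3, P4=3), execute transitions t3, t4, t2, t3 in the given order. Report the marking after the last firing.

step 1: fire t3:  (P0=3, P1=2, P2=3, P3=3, P4=3) → (P0=2, P1=4, P2=1, P3=3, P4=3)
step 2: fire t4:  (P0=2, P1=4, P2=1, P3=3, P4=3) → (P0=4, P1=1, P2=1, P3=0, P4=3)
step 3: fire t2:  (P0=4, P1=1, P2=1, P3=0, P4=3) → (P0=1, P1=3, P2=3, P3=0, P4=1)
step 4: fire t3:  (P0=1, P1=3, P2=3, P3=0, P4=1) → (P0=0, P1=5, P2=1, P3=0, P4=1)

(P0=0, P1=5, P2=1, P3=0, P4=1)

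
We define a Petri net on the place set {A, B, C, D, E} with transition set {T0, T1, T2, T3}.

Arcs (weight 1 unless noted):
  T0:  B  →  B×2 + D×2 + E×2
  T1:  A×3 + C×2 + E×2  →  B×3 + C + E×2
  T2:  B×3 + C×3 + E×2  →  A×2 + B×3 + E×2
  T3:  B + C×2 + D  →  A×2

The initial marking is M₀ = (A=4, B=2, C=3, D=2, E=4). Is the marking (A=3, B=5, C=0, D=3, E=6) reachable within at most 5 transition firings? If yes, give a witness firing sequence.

YES — reachable via ⟨T0, T1, T3⟩ (3 firings)

step 1: fire T0:  (A=4, B=2, C=3, D=2, E=4) → (A=4, B=3, C=3, D=4, E=6)
step 2: fire T1:  (A=4, B=3, C=3, D=4, E=6) → (A=1, B=6, C=2, D=4, E=6)
step 3: fire T3:  (A=1, B=6, C=2, D=4, E=6) → (A=3, B=5, C=0, D=3, E=6)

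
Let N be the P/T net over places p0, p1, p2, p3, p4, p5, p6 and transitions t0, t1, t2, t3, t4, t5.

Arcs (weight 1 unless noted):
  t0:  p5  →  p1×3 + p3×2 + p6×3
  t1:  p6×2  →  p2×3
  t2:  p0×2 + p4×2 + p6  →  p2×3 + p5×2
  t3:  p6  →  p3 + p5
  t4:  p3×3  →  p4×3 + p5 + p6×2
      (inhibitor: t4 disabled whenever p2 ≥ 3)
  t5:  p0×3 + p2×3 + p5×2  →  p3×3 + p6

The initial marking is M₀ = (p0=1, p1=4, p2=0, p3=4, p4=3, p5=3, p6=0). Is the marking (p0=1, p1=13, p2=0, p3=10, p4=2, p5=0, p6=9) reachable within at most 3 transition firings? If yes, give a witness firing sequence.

NO — not reachable within 3 firings

depth 0: 1 marking
depth 1: 3 markings reached so far
depth 2: 9 markings reached so far
depth 3: 19 markings reached so far
target is not among the 19 markings reachable within 3 steps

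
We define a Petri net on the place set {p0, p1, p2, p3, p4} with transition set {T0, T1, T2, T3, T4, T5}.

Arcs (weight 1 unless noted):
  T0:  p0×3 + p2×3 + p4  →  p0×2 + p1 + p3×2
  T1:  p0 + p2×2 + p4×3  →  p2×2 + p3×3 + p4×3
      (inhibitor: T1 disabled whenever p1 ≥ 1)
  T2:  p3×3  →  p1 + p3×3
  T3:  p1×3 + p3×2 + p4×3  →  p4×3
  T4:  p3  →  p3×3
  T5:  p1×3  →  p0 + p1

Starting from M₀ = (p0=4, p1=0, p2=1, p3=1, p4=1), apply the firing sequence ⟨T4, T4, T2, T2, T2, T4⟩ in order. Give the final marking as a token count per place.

(p0=4, p1=3, p2=1, p3=7, p4=1)

step 1: fire T4:  (p0=4, p1=0, p2=1, p3=1, p4=1) → (p0=4, p1=0, p2=1, p3=3, p4=1)
step 2: fire T4:  (p0=4, p1=0, p2=1, p3=3, p4=1) → (p0=4, p1=0, p2=1, p3=5, p4=1)
step 3: fire T2:  (p0=4, p1=0, p2=1, p3=5, p4=1) → (p0=4, p1=1, p2=1, p3=5, p4=1)
step 4: fire T2:  (p0=4, p1=1, p2=1, p3=5, p4=1) → (p0=4, p1=2, p2=1, p3=5, p4=1)
step 5: fire T2:  (p0=4, p1=2, p2=1, p3=5, p4=1) → (p0=4, p1=3, p2=1, p3=5, p4=1)
step 6: fire T4:  (p0=4, p1=3, p2=1, p3=5, p4=1) → (p0=4, p1=3, p2=1, p3=7, p4=1)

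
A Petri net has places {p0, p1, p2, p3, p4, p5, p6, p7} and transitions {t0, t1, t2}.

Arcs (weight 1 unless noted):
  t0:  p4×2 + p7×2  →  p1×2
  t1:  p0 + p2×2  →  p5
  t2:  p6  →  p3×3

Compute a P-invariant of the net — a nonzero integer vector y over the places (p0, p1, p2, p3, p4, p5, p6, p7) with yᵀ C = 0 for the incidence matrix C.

y = (p0:2, p1:0, p2:-1, p3:0, p4:0, p5:0, p6:0, p7:0)

Incidence matrix C (rows=places, cols=transitions):
       t0   t1   t2
   p0   0   -1    0
   p1   2    0    0
   p2   0   -2    0
   p3   0    0    3
   p4  -2    0    0
   p5   0    1    0
   p6   0    0   -1
   p7  -2    0    0

Candidate y = [2, 0, -1, 0, 0, 0, 0, 0]; check y·C column-wise:
  col t0: 2·0 + 0·2 + -1·0 + 0·-2 + 0·-2 = 0
  col t1: 2·-1 + -1·-2 + 0·1 = 0
  col t2: 2·0 + -1·0 + 0·3 + 0·-1 = 0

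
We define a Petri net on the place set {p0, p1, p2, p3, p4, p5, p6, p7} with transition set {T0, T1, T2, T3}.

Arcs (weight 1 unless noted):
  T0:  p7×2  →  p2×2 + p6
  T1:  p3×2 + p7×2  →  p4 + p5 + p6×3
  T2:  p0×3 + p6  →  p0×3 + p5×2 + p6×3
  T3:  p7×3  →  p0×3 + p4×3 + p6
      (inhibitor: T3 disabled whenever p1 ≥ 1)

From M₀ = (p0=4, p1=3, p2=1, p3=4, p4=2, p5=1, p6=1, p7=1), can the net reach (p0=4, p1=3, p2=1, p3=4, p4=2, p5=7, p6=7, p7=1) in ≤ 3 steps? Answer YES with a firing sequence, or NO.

step 1: fire T2:  (p0=4, p1=3, p2=1, p3=4, p4=2, p5=1, p6=1, p7=1) → (p0=4, p1=3, p2=1, p3=4, p4=2, p5=3, p6=3, p7=1)
step 2: fire T2:  (p0=4, p1=3, p2=1, p3=4, p4=2, p5=3, p6=3, p7=1) → (p0=4, p1=3, p2=1, p3=4, p4=2, p5=5, p6=5, p7=1)
step 3: fire T2:  (p0=4, p1=3, p2=1, p3=4, p4=2, p5=5, p6=5, p7=1) → (p0=4, p1=3, p2=1, p3=4, p4=2, p5=7, p6=7, p7=1)

YES — reachable via ⟨T2, T2, T2⟩ (3 firings)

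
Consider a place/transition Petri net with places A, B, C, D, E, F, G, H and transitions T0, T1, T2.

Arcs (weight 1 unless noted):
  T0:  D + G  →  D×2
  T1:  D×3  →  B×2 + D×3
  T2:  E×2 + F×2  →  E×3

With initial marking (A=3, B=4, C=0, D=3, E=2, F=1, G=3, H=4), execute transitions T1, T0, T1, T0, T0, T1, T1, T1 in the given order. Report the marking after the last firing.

(A=3, B=14, C=0, D=6, E=2, F=1, G=0, H=4)

step 1: fire T1:  (A=3, B=4, C=0, D=3, E=2, F=1, G=3, H=4) → (A=3, B=6, C=0, D=3, E=2, F=1, G=3, H=4)
step 2: fire T0:  (A=3, B=6, C=0, D=3, E=2, F=1, G=3, H=4) → (A=3, B=6, C=0, D=4, E=2, F=1, G=2, H=4)
step 3: fire T1:  (A=3, B=6, C=0, D=4, E=2, F=1, G=2, H=4) → (A=3, B=8, C=0, D=4, E=2, F=1, G=2, H=4)
step 4: fire T0:  (A=3, B=8, C=0, D=4, E=2, F=1, G=2, H=4) → (A=3, B=8, C=0, D=5, E=2, F=1, G=1, H=4)
step 5: fire T0:  (A=3, B=8, C=0, D=5, E=2, F=1, G=1, H=4) → (A=3, B=8, C=0, D=6, E=2, F=1, G=0, H=4)
step 6: fire T1:  (A=3, B=8, C=0, D=6, E=2, F=1, G=0, H=4) → (A=3, B=10, C=0, D=6, E=2, F=1, G=0, H=4)
step 7: fire T1:  (A=3, B=10, C=0, D=6, E=2, F=1, G=0, H=4) → (A=3, B=12, C=0, D=6, E=2, F=1, G=0, H=4)
step 8: fire T1:  (A=3, B=12, C=0, D=6, E=2, F=1, G=0, H=4) → (A=3, B=14, C=0, D=6, E=2, F=1, G=0, H=4)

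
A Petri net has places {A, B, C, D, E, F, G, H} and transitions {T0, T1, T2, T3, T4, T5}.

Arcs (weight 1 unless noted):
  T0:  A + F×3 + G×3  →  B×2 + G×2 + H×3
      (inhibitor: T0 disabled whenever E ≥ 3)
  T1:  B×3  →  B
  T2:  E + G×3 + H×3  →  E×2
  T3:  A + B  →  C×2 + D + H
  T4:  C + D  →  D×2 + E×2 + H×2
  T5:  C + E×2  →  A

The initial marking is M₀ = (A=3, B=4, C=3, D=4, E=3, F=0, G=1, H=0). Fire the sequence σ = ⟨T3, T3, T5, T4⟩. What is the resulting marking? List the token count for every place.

step 1: fire T3:  (A=3, B=4, C=3, D=4, E=3, F=0, G=1, H=0) → (A=2, B=3, C=5, D=5, E=3, F=0, G=1, H=1)
step 2: fire T3:  (A=2, B=3, C=5, D=5, E=3, F=0, G=1, H=1) → (A=1, B=2, C=7, D=6, E=3, F=0, G=1, H=2)
step 3: fire T5:  (A=1, B=2, C=7, D=6, E=3, F=0, G=1, H=2) → (A=2, B=2, C=6, D=6, E=1, F=0, G=1, H=2)
step 4: fire T4:  (A=2, B=2, C=6, D=6, E=1, F=0, G=1, H=2) → (A=2, B=2, C=5, D=7, E=3, F=0, G=1, H=4)

(A=2, B=2, C=5, D=7, E=3, F=0, G=1, H=4)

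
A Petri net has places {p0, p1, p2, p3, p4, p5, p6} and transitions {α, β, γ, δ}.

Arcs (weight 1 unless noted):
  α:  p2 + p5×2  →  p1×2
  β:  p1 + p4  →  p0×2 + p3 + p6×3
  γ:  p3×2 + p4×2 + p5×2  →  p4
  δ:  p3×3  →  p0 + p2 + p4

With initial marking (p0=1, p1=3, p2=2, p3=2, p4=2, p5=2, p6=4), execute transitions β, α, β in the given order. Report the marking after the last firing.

step 1: fire β:  (p0=1, p1=3, p2=2, p3=2, p4=2, p5=2, p6=4) → (p0=3, p1=2, p2=2, p3=3, p4=1, p5=2, p6=7)
step 2: fire α:  (p0=3, p1=2, p2=2, p3=3, p4=1, p5=2, p6=7) → (p0=3, p1=4, p2=1, p3=3, p4=1, p5=0, p6=7)
step 3: fire β:  (p0=3, p1=4, p2=1, p3=3, p4=1, p5=0, p6=7) → (p0=5, p1=3, p2=1, p3=4, p4=0, p5=0, p6=10)

(p0=5, p1=3, p2=1, p3=4, p4=0, p5=0, p6=10)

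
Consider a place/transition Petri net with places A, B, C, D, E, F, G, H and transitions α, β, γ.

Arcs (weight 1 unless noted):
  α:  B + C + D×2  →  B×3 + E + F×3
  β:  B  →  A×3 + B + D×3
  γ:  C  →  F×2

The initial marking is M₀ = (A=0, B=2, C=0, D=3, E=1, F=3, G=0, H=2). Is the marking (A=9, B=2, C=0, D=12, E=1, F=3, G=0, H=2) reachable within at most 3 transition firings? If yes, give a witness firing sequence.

YES — reachable via ⟨β, β, β⟩ (3 firings)

step 1: fire β:  (A=0, B=2, C=0, D=3, E=1, F=3, G=0, H=2) → (A=3, B=2, C=0, D=6, E=1, F=3, G=0, H=2)
step 2: fire β:  (A=3, B=2, C=0, D=6, E=1, F=3, G=0, H=2) → (A=6, B=2, C=0, D=9, E=1, F=3, G=0, H=2)
step 3: fire β:  (A=6, B=2, C=0, D=9, E=1, F=3, G=0, H=2) → (A=9, B=2, C=0, D=12, E=1, F=3, G=0, H=2)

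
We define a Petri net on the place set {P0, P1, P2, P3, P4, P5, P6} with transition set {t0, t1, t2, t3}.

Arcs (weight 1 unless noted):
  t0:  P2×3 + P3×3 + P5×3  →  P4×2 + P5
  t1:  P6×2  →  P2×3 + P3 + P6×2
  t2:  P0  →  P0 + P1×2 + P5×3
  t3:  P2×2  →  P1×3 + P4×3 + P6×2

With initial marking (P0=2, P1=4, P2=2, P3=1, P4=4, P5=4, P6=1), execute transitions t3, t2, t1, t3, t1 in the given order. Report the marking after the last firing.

(P0=2, P1=12, P2=4, P3=3, P4=10, P5=7, P6=5)

step 1: fire t3:  (P0=2, P1=4, P2=2, P3=1, P4=4, P5=4, P6=1) → (P0=2, P1=7, P2=0, P3=1, P4=7, P5=4, P6=3)
step 2: fire t2:  (P0=2, P1=7, P2=0, P3=1, P4=7, P5=4, P6=3) → (P0=2, P1=9, P2=0, P3=1, P4=7, P5=7, P6=3)
step 3: fire t1:  (P0=2, P1=9, P2=0, P3=1, P4=7, P5=7, P6=3) → (P0=2, P1=9, P2=3, P3=2, P4=7, P5=7, P6=3)
step 4: fire t3:  (P0=2, P1=9, P2=3, P3=2, P4=7, P5=7, P6=3) → (P0=2, P1=12, P2=1, P3=2, P4=10, P5=7, P6=5)
step 5: fire t1:  (P0=2, P1=12, P2=1, P3=2, P4=10, P5=7, P6=5) → (P0=2, P1=12, P2=4, P3=3, P4=10, P5=7, P6=5)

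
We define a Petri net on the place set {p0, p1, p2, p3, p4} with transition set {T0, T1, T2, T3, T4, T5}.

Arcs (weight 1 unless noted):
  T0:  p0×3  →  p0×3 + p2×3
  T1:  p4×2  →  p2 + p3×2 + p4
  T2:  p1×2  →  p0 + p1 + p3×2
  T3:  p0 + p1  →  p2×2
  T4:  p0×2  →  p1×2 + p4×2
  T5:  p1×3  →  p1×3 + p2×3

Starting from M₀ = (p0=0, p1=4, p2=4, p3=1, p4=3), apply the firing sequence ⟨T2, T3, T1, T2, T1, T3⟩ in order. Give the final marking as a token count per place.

(p0=0, p1=0, p2=10, p3=9, p4=1)

step 1: fire T2:  (p0=0, p1=4, p2=4, p3=1, p4=3) → (p0=1, p1=3, p2=4, p3=3, p4=3)
step 2: fire T3:  (p0=1, p1=3, p2=4, p3=3, p4=3) → (p0=0, p1=2, p2=6, p3=3, p4=3)
step 3: fire T1:  (p0=0, p1=2, p2=6, p3=3, p4=3) → (p0=0, p1=2, p2=7, p3=5, p4=2)
step 4: fire T2:  (p0=0, p1=2, p2=7, p3=5, p4=2) → (p0=1, p1=1, p2=7, p3=7, p4=2)
step 5: fire T1:  (p0=1, p1=1, p2=7, p3=7, p4=2) → (p0=1, p1=1, p2=8, p3=9, p4=1)
step 6: fire T3:  (p0=1, p1=1, p2=8, p3=9, p4=1) → (p0=0, p1=0, p2=10, p3=9, p4=1)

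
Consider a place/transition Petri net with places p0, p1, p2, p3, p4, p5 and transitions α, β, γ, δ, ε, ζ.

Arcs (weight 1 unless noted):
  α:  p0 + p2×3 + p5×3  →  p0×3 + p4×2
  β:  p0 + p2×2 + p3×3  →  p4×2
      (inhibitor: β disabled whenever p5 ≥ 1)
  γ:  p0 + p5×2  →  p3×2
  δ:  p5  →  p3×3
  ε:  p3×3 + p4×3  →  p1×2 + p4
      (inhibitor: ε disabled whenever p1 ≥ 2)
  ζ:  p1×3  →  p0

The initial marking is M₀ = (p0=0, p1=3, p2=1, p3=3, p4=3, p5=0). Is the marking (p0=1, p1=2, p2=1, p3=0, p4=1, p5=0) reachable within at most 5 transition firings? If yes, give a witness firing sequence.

step 1: fire ζ:  (p0=0, p1=3, p2=1, p3=3, p4=3, p5=0) → (p0=1, p1=0, p2=1, p3=3, p4=3, p5=0)
step 2: fire ε:  (p0=1, p1=0, p2=1, p3=3, p4=3, p5=0) → (p0=1, p1=2, p2=1, p3=0, p4=1, p5=0)

YES — reachable via ⟨ζ, ε⟩ (2 firings)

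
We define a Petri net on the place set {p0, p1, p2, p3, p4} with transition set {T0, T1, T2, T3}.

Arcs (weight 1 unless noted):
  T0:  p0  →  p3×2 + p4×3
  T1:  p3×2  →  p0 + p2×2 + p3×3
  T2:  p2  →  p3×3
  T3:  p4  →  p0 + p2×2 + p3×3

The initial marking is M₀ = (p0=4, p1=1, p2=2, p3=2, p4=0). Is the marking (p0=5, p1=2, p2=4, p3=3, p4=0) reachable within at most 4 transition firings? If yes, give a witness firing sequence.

depth 0: 1 marking
depth 1: 4 markings reached so far
depth 2: 11 markings reached so far
depth 3: 24 markings reached so far
depth 4: 47 markings reached so far
target is not among the 47 markings reachable within 4 steps

NO — not reachable within 4 firings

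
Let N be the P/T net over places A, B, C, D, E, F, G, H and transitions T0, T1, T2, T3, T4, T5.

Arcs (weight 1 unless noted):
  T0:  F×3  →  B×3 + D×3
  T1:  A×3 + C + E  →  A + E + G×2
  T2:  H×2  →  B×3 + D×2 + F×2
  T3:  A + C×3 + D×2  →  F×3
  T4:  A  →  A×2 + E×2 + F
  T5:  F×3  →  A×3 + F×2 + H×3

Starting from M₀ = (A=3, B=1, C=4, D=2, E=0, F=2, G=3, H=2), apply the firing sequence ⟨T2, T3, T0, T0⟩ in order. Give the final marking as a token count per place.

step 1: fire T2:  (A=3, B=1, C=4, D=2, E=0, F=2, G=3, H=2) → (A=3, B=4, C=4, D=4, E=0, F=4, G=3, H=0)
step 2: fire T3:  (A=3, B=4, C=4, D=4, E=0, F=4, G=3, H=0) → (A=2, B=4, C=1, D=2, E=0, F=7, G=3, H=0)
step 3: fire T0:  (A=2, B=4, C=1, D=2, E=0, F=7, G=3, H=0) → (A=2, B=7, C=1, D=5, E=0, F=4, G=3, H=0)
step 4: fire T0:  (A=2, B=7, C=1, D=5, E=0, F=4, G=3, H=0) → (A=2, B=10, C=1, D=8, E=0, F=1, G=3, H=0)

(A=2, B=10, C=1, D=8, E=0, F=1, G=3, H=0)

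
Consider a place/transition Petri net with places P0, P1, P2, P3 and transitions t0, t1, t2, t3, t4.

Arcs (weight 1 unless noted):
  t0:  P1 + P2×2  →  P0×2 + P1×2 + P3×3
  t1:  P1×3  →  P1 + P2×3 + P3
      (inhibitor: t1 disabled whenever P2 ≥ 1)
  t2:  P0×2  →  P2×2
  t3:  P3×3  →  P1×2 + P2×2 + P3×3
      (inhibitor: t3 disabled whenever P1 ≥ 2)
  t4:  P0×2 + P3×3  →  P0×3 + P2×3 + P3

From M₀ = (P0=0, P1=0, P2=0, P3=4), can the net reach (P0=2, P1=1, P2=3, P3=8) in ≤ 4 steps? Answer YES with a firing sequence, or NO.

step 1: fire t3:  (P0=0, P1=0, P2=0, P3=4) → (P0=0, P1=2, P2=2, P3=4)
step 2: fire t0:  (P0=0, P1=2, P2=2, P3=4) → (P0=2, P1=3, P2=0, P3=7)
step 3: fire t1:  (P0=2, P1=3, P2=0, P3=7) → (P0=2, P1=1, P2=3, P3=8)

YES — reachable via ⟨t3, t0, t1⟩ (3 firings)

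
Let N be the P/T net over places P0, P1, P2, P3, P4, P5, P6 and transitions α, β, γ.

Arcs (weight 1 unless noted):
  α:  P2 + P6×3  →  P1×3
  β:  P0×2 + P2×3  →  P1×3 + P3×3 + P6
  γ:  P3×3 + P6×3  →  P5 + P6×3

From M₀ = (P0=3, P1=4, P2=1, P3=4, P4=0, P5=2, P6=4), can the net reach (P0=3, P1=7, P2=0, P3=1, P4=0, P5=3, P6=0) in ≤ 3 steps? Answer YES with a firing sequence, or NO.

depth 0: 1 marking
depth 1: 3 markings reached so far
depth 2: 4 markings reached so far
depth 3: 4 markings reached so far
(frontier empty at depth 3; search complete)
target is not among the 4 markings reachable within 3 steps

NO — not reachable within 3 firings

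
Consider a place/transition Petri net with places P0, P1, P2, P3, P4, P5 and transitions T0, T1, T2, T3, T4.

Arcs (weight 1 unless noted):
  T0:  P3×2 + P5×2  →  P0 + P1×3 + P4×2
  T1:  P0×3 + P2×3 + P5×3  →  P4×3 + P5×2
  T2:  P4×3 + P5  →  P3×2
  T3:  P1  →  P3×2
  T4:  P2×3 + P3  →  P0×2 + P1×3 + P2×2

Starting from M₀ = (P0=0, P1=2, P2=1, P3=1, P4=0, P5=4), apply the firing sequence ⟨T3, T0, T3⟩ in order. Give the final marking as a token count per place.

step 1: fire T3:  (P0=0, P1=2, P2=1, P3=1, P4=0, P5=4) → (P0=0, P1=1, P2=1, P3=3, P4=0, P5=4)
step 2: fire T0:  (P0=0, P1=1, P2=1, P3=3, P4=0, P5=4) → (P0=1, P1=4, P2=1, P3=1, P4=2, P5=2)
step 3: fire T3:  (P0=1, P1=4, P2=1, P3=1, P4=2, P5=2) → (P0=1, P1=3, P2=1, P3=3, P4=2, P5=2)

(P0=1, P1=3, P2=1, P3=3, P4=2, P5=2)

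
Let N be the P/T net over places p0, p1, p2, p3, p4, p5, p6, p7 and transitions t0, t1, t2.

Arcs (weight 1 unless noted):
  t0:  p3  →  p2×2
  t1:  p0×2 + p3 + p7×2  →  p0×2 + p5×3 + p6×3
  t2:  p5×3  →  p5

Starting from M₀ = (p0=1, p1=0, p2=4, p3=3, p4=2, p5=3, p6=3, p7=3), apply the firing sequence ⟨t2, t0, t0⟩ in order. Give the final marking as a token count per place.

(p0=1, p1=0, p2=8, p3=1, p4=2, p5=1, p6=3, p7=3)

step 1: fire t2:  (p0=1, p1=0, p2=4, p3=3, p4=2, p5=3, p6=3, p7=3) → (p0=1, p1=0, p2=4, p3=3, p4=2, p5=1, p6=3, p7=3)
step 2: fire t0:  (p0=1, p1=0, p2=4, p3=3, p4=2, p5=1, p6=3, p7=3) → (p0=1, p1=0, p2=6, p3=2, p4=2, p5=1, p6=3, p7=3)
step 3: fire t0:  (p0=1, p1=0, p2=6, p3=2, p4=2, p5=1, p6=3, p7=3) → (p0=1, p1=0, p2=8, p3=1, p4=2, p5=1, p6=3, p7=3)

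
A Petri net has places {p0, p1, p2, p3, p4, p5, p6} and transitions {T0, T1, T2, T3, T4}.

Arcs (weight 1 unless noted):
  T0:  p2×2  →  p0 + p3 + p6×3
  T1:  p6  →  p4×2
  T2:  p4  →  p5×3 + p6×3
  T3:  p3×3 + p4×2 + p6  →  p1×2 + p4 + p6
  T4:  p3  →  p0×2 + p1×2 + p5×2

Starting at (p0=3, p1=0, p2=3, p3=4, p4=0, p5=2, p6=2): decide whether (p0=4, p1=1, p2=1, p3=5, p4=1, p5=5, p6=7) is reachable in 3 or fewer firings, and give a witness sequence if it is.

NO — not reachable within 3 firings

depth 0: 1 marking
depth 1: 4 markings reached so far
depth 2: 11 markings reached so far
depth 3: 25 markings reached so far
target is not among the 25 markings reachable within 3 steps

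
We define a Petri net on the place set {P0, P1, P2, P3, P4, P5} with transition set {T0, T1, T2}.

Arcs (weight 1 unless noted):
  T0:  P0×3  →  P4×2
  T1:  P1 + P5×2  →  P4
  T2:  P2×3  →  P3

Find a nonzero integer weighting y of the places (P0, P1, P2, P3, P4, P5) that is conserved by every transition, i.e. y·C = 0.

Incidence matrix C (rows=places, cols=transitions):
       T0   T1   T2
   P0  -3    0    0
   P1   0   -1    0
   P2   0    0   -3
   P3   0    0    1
   P4   2    1    0
   P5   0   -2    0

Candidate y = [0, 0, 1, 3, 0, 0]; check y·C column-wise:
  col T0: 0·-3 + 1·0 + 3·0 + 0·2 = 0
  col T1: 0·-1 + 1·0 + 3·0 + 0·1 + 0·-2 = 0
  col T2: 1·-3 + 3·1 = 0

y = (P0:0, P1:0, P2:1, P3:3, P4:0, P5:0)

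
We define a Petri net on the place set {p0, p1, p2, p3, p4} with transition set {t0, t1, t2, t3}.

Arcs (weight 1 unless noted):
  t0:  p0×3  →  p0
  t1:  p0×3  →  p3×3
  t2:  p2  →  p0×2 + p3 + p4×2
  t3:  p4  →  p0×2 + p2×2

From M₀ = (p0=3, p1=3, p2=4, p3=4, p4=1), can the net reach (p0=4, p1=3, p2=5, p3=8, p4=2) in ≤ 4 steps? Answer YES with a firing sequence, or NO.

step 1: fire t1:  (p0=3, p1=3, p2=4, p3=4, p4=1) → (p0=0, p1=3, p2=4, p3=7, p4=1)
step 2: fire t2:  (p0=0, p1=3, p2=4, p3=7, p4=1) → (p0=2, p1=3, p2=3, p3=8, p4=3)
step 3: fire t3:  (p0=2, p1=3, p2=3, p3=8, p4=3) → (p0=4, p1=3, p2=5, p3=8, p4=2)

YES — reachable via ⟨t1, t2, t3⟩ (3 firings)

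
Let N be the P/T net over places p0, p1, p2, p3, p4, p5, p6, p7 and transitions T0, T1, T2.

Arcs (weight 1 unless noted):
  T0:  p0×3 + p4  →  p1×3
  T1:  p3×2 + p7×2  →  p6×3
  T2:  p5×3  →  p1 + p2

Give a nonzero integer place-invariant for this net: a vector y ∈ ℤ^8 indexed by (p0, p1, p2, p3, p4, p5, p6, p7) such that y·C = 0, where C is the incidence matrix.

Incidence matrix C (rows=places, cols=transitions):
       T0   T1   T2
   p0  -3    0    0
   p1   3    0    1
   p2   0    0    1
   p3   0   -2    0
   p4  -1    0    0
   p5   0    0   -3
   p6   0    3    0
   p7   0   -2    0

Candidate y = [1, 1, -1, 0, 0, 0, 0, 0]; check y·C column-wise:
  col T0: 1·-3 + 1·3 + -1·0 + 0·-1 = 0
  col T1: 1·0 + 1·0 + -1·0 + 0·-2 + 0·3 + 0·-2 = 0
  col T2: 1·0 + 1·1 + -1·1 + 0·-3 = 0

y = (p0:1, p1:1, p2:-1, p3:0, p4:0, p5:0, p6:0, p7:0)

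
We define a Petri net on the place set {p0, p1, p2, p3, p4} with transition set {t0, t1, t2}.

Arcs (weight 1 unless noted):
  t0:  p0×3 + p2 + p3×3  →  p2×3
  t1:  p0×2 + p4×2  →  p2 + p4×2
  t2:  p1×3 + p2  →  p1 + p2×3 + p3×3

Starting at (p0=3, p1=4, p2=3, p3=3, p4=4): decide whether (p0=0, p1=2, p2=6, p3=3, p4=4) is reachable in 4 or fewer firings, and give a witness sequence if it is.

depth 0: 1 marking
depth 1: 4 markings reached so far
depth 2: 6 markings reached so far
depth 3: 6 markings reached so far
(frontier empty at depth 3; search complete)
target is not among the 6 markings reachable within 4 steps

NO — not reachable within 4 firings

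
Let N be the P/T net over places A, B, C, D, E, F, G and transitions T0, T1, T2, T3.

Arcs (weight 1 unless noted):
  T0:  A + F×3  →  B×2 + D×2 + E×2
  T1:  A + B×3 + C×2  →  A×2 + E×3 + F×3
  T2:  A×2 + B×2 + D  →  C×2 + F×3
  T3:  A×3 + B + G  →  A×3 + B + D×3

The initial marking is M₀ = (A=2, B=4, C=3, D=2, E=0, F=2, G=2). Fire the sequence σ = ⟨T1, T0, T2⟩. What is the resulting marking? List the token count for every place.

step 1: fire T1:  (A=2, B=4, C=3, D=2, E=0, F=2, G=2) → (A=3, B=1, C=1, D=2, E=3, F=5, G=2)
step 2: fire T0:  (A=3, B=1, C=1, D=2, E=3, F=5, G=2) → (A=2, B=3, C=1, D=4, E=5, F=2, G=2)
step 3: fire T2:  (A=2, B=3, C=1, D=4, E=5, F=2, G=2) → (A=0, B=1, C=3, D=3, E=5, F=5, G=2)

(A=0, B=1, C=3, D=3, E=5, F=5, G=2)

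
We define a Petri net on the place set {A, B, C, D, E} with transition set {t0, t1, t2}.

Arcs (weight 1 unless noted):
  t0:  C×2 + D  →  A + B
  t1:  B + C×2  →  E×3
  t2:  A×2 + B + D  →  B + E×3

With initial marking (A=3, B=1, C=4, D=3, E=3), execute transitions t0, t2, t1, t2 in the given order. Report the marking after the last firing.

step 1: fire t0:  (A=3, B=1, C=4, D=3, E=3) → (A=4, B=2, C=2, D=2, E=3)
step 2: fire t2:  (A=4, B=2, C=2, D=2, E=3) → (A=2, B=2, C=2, D=1, E=6)
step 3: fire t1:  (A=2, B=2, C=2, D=1, E=6) → (A=2, B=1, C=0, D=1, E=9)
step 4: fire t2:  (A=2, B=1, C=0, D=1, E=9) → (A=0, B=1, C=0, D=0, E=12)

(A=0, B=1, C=0, D=0, E=12)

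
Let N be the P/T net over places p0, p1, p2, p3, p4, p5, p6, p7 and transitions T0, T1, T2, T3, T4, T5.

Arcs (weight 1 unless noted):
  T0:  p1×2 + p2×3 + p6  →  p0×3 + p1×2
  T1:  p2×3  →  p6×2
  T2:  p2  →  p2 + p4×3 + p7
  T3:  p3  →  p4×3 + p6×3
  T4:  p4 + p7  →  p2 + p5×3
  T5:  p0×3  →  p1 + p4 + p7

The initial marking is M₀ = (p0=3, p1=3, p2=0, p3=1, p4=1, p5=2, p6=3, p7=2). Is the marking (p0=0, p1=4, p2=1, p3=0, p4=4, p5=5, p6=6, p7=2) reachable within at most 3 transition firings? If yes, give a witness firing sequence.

YES — reachable via ⟨T3, T4, T5⟩ (3 firings)

step 1: fire T3:  (p0=3, p1=3, p2=0, p3=1, p4=1, p5=2, p6=3, p7=2) → (p0=3, p1=3, p2=0, p3=0, p4=4, p5=2, p6=6, p7=2)
step 2: fire T4:  (p0=3, p1=3, p2=0, p3=0, p4=4, p5=2, p6=6, p7=2) → (p0=3, p1=3, p2=1, p3=0, p4=3, p5=5, p6=6, p7=1)
step 3: fire T5:  (p0=3, p1=3, p2=1, p3=0, p4=3, p5=5, p6=6, p7=1) → (p0=0, p1=4, p2=1, p3=0, p4=4, p5=5, p6=6, p7=2)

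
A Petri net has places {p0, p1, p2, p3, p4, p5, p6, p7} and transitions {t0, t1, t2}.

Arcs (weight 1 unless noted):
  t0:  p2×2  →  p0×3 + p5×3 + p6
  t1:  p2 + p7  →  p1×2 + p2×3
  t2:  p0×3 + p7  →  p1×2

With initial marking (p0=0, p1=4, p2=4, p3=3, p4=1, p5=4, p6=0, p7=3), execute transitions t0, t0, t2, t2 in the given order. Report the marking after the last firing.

(p0=0, p1=8, p2=0, p3=3, p4=1, p5=10, p6=2, p7=1)

step 1: fire t0:  (p0=0, p1=4, p2=4, p3=3, p4=1, p5=4, p6=0, p7=3) → (p0=3, p1=4, p2=2, p3=3, p4=1, p5=7, p6=1, p7=3)
step 2: fire t0:  (p0=3, p1=4, p2=2, p3=3, p4=1, p5=7, p6=1, p7=3) → (p0=6, p1=4, p2=0, p3=3, p4=1, p5=10, p6=2, p7=3)
step 3: fire t2:  (p0=6, p1=4, p2=0, p3=3, p4=1, p5=10, p6=2, p7=3) → (p0=3, p1=6, p2=0, p3=3, p4=1, p5=10, p6=2, p7=2)
step 4: fire t2:  (p0=3, p1=6, p2=0, p3=3, p4=1, p5=10, p6=2, p7=2) → (p0=0, p1=8, p2=0, p3=3, p4=1, p5=10, p6=2, p7=1)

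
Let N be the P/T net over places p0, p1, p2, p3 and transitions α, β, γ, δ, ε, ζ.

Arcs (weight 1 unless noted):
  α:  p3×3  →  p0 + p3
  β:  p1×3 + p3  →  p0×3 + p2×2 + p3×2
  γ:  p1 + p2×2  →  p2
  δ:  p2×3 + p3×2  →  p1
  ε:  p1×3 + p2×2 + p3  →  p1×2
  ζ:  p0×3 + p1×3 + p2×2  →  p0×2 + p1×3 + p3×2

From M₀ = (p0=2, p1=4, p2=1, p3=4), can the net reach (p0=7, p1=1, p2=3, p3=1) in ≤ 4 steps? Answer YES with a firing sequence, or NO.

YES — reachable via ⟨α, β, α⟩ (3 firings)

step 1: fire α:  (p0=2, p1=4, p2=1, p3=4) → (p0=3, p1=4, p2=1, p3=2)
step 2: fire β:  (p0=3, p1=4, p2=1, p3=2) → (p0=6, p1=1, p2=3, p3=3)
step 3: fire α:  (p0=6, p1=1, p2=3, p3=3) → (p0=7, p1=1, p2=3, p3=1)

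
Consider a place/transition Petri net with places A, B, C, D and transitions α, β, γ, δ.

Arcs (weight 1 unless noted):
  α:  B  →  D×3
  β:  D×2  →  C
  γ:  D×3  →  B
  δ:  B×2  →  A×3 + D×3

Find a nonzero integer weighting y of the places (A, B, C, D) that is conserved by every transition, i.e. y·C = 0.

Incidence matrix C (rows=places, cols=transitions):
        α    β    γ    δ
    A   0    0    0    3
    B  -1    0    1   -2
    C   0    1    0    0
    D   3   -2   -3    3

Candidate y = [1, 3, 2, 1]; check y·C column-wise:
  col α: 1·0 + 3·-1 + 2·0 + 1·3 = 0
  col β: 1·0 + 3·0 + 2·1 + 1·-2 = 0
  col γ: 1·0 + 3·1 + 2·0 + 1·-3 = 0
  col δ: 1·3 + 3·-2 + 2·0 + 1·3 = 0

y = (A:1, B:3, C:2, D:1)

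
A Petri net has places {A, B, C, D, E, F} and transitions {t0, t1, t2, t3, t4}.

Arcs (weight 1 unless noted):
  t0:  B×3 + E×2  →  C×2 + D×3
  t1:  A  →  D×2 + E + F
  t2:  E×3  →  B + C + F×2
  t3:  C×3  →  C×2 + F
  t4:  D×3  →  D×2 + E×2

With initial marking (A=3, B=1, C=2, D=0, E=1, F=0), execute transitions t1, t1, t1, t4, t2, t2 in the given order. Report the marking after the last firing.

step 1: fire t1:  (A=3, B=1, C=2, D=0, E=1, F=0) → (A=2, B=1, C=2, D=2, E=2, F=1)
step 2: fire t1:  (A=2, B=1, C=2, D=2, E=2, F=1) → (A=1, B=1, C=2, D=4, E=3, F=2)
step 3: fire t1:  (A=1, B=1, C=2, D=4, E=3, F=2) → (A=0, B=1, C=2, D=6, E=4, F=3)
step 4: fire t4:  (A=0, B=1, C=2, D=6, E=4, F=3) → (A=0, B=1, C=2, D=5, E=6, F=3)
step 5: fire t2:  (A=0, B=1, C=2, D=5, E=6, F=3) → (A=0, B=2, C=3, D=5, E=3, F=5)
step 6: fire t2:  (A=0, B=2, C=3, D=5, E=3, F=5) → (A=0, B=3, C=4, D=5, E=0, F=7)

(A=0, B=3, C=4, D=5, E=0, F=7)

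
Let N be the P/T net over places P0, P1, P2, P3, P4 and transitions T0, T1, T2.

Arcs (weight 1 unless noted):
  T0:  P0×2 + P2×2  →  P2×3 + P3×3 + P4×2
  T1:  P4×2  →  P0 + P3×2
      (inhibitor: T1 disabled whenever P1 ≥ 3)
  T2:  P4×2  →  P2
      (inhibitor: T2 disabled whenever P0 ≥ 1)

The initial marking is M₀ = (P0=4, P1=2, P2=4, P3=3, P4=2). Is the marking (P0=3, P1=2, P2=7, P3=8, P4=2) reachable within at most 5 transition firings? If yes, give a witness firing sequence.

depth 0: 1 marking
depth 1: 3 markings reached so far
depth 2: 5 markings reached so far
depth 3: 8 markings reached so far
depth 4: 11 markings reached so far
depth 5: 16 markings reached so far
target is not among the 16 markings reachable within 5 steps

NO — not reachable within 5 firings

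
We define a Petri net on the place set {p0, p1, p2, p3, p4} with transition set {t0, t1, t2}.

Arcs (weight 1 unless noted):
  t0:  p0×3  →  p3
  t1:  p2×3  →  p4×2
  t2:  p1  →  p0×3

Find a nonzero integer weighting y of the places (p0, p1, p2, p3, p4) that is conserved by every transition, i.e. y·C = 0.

y = (p0:1, p1:3, p2:0, p3:3, p4:0)

Incidence matrix C (rows=places, cols=transitions):
       t0   t1   t2
   p0  -3    0    3
   p1   0    0   -1
   p2   0   -3    0
   p3   1    0    0
   p4   0    2    0

Candidate y = [1, 3, 0, 3, 0]; check y·C column-wise:
  col t0: 1·-3 + 3·0 + 3·1 = 0
  col t1: 1·0 + 3·0 + 0·-3 + 3·0 + 0·2 = 0
  col t2: 1·3 + 3·-1 + 3·0 = 0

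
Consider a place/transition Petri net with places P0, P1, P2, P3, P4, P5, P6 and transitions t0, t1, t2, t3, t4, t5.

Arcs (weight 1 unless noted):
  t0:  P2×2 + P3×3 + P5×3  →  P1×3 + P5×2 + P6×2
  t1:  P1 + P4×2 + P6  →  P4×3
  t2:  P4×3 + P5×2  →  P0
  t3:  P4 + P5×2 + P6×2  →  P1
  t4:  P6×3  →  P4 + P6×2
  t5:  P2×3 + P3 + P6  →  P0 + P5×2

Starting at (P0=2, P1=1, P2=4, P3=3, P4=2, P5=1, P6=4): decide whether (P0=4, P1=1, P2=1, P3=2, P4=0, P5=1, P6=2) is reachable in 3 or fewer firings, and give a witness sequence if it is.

step 1: fire t4:  (P0=2, P1=1, P2=4, P3=3, P4=2, P5=1, P6=4) → (P0=2, P1=1, P2=4, P3=3, P4=3, P5=1, P6=3)
step 2: fire t5:  (P0=2, P1=1, P2=4, P3=3, P4=3, P5=1, P6=3) → (P0=3, P1=1, P2=1, P3=2, P4=3, P5=3, P6=2)
step 3: fire t2:  (P0=3, P1=1, P2=1, P3=2, P4=3, P5=3, P6=2) → (P0=4, P1=1, P2=1, P3=2, P4=0, P5=1, P6=2)

YES — reachable via ⟨t4, t5, t2⟩ (3 firings)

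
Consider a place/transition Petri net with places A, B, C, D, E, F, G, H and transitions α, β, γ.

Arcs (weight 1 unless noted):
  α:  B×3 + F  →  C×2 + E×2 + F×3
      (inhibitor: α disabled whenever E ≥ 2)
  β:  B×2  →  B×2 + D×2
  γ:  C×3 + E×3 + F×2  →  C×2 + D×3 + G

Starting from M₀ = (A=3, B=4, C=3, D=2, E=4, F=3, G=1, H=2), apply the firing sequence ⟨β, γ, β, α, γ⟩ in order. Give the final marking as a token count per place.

(A=3, B=1, C=3, D=12, E=0, F=1, G=3, H=2)

step 1: fire β:  (A=3, B=4, C=3, D=2, E=4, F=3, G=1, H=2) → (A=3, B=4, C=3, D=4, E=4, F=3, G=1, H=2)
step 2: fire γ:  (A=3, B=4, C=3, D=4, E=4, F=3, G=1, H=2) → (A=3, B=4, C=2, D=7, E=1, F=1, G=2, H=2)
step 3: fire β:  (A=3, B=4, C=2, D=7, E=1, F=1, G=2, H=2) → (A=3, B=4, C=2, D=9, E=1, F=1, G=2, H=2)
step 4: fire α:  (A=3, B=4, C=2, D=9, E=1, F=1, G=2, H=2) → (A=3, B=1, C=4, D=9, E=3, F=3, G=2, H=2)
step 5: fire γ:  (A=3, B=1, C=4, D=9, E=3, F=3, G=2, H=2) → (A=3, B=1, C=3, D=12, E=0, F=1, G=3, H=2)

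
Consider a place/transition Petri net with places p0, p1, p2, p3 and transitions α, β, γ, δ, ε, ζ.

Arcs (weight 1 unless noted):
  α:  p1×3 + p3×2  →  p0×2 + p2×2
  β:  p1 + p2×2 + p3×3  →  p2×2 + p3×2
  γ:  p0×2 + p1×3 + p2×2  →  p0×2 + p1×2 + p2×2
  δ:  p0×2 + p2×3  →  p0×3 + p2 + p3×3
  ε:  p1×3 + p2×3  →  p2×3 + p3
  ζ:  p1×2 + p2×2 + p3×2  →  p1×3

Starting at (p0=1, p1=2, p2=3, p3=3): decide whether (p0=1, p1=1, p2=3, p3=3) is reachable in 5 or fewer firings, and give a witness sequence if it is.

depth 0: 1 marking
depth 1: 3 markings reached so far
depth 2: 3 markings reached so far
(frontier empty at depth 2; search complete)
target is not among the 3 markings reachable within 5 steps

NO — not reachable within 5 firings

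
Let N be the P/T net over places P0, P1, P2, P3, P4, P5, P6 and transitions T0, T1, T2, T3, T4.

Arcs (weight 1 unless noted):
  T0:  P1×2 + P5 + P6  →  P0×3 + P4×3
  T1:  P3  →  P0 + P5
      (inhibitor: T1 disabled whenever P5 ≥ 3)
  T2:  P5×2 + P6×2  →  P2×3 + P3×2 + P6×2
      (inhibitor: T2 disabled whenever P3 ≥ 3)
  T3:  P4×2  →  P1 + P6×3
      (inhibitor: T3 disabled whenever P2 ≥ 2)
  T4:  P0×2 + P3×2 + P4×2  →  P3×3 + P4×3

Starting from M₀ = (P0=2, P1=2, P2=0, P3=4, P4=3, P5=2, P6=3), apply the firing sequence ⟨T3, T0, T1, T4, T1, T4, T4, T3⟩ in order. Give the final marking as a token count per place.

step 1: fire T3:  (P0=2, P1=2, P2=0, P3=4, P4=3, P5=2, P6=3) → (P0=2, P1=3, P2=0, P3=4, P4=1, P5=2, P6=6)
step 2: fire T0:  (P0=2, P1=3, P2=0, P3=4, P4=1, P5=2, P6=6) → (P0=5, P1=1, P2=0, P3=4, P4=4, P5=1, P6=5)
step 3: fire T1:  (P0=5, P1=1, P2=0, P3=4, P4=4, P5=1, P6=5) → (P0=6, P1=1, P2=0, P3=3, P4=4, P5=2, P6=5)
step 4: fire T4:  (P0=6, P1=1, P2=0, P3=3, P4=4, P5=2, P6=5) → (P0=4, P1=1, P2=0, P3=4, P4=5, P5=2, P6=5)
step 5: fire T1:  (P0=4, P1=1, P2=0, P3=4, P4=5, P5=2, P6=5) → (P0=5, P1=1, P2=0, P3=3, P4=5, P5=3, P6=5)
step 6: fire T4:  (P0=5, P1=1, P2=0, P3=3, P4=5, P5=3, P6=5) → (P0=3, P1=1, P2=0, P3=4, P4=6, P5=3, P6=5)
step 7: fire T4:  (P0=3, P1=1, P2=0, P3=4, P4=6, P5=3, P6=5) → (P0=1, P1=1, P2=0, P3=5, P4=7, P5=3, P6=5)
step 8: fire T3:  (P0=1, P1=1, P2=0, P3=5, P4=7, P5=3, P6=5) → (P0=1, P1=2, P2=0, P3=5, P4=5, P5=3, P6=8)

(P0=1, P1=2, P2=0, P3=5, P4=5, P5=3, P6=8)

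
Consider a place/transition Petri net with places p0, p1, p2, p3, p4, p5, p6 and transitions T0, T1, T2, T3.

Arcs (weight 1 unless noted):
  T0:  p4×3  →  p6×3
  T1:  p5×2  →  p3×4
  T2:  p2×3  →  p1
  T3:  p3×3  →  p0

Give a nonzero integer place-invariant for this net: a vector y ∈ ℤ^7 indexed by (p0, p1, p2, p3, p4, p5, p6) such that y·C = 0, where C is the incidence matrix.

y = (p0:0, p1:3, p2:1, p3:0, p4:0, p5:0, p6:0)

Incidence matrix C (rows=places, cols=transitions):
       T0   T1   T2   T3
   p0   0    0    0    1
   p1   0    0    1    0
   p2   0    0   -3    0
   p3   0    4    0   -3
   p4  -3    0    0    0
   p5   0   -2    0    0
   p6   3    0    0    0

Candidate y = [0, 3, 1, 0, 0, 0, 0]; check y·C column-wise:
  col T0: 3·0 + 1·0 + 0·-3 + 0·3 = 0
  col T1: 3·0 + 1·0 + 0·4 + 0·-2 = 0
  col T2: 3·1 + 1·-3 = 0
  col T3: 0·1 + 3·0 + 1·0 + 0·-3 = 0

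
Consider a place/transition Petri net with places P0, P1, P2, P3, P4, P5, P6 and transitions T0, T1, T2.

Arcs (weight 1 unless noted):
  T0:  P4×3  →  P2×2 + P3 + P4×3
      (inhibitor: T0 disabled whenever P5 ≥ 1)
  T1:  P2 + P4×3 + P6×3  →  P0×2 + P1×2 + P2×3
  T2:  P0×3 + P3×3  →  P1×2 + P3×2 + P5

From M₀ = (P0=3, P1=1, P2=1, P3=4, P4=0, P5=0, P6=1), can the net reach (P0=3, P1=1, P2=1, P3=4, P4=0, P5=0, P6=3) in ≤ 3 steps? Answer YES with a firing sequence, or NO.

NO — not reachable within 3 firings

depth 0: 1 marking
depth 1: 2 markings reached so far
depth 2: 2 markings reached so far
(frontier empty at depth 2; search complete)
target is not among the 2 markings reachable within 3 steps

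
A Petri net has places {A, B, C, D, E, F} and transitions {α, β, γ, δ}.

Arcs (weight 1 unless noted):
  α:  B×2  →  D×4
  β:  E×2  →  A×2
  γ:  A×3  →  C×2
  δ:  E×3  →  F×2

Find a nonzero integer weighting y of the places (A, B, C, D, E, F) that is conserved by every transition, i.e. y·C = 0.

y = (A:0, B:2, C:0, D:1, E:0, F:0)

Incidence matrix C (rows=places, cols=transitions):
        α    β    γ    δ
    A   0    2   -3    0
    B  -2    0    0    0
    C   0    0    2    0
    D   4    0    0    0
    E   0   -2    0   -3
    F   0    0    0    2

Candidate y = [0, 2, 0, 1, 0, 0]; check y·C column-wise:
  col α: 2·-2 + 1·4 = 0
  col β: 0·2 + 2·0 + 1·0 + 0·-2 = 0
  col γ: 0·-3 + 2·0 + 0·2 + 1·0 = 0
  col δ: 2·0 + 1·0 + 0·-3 + 0·2 = 0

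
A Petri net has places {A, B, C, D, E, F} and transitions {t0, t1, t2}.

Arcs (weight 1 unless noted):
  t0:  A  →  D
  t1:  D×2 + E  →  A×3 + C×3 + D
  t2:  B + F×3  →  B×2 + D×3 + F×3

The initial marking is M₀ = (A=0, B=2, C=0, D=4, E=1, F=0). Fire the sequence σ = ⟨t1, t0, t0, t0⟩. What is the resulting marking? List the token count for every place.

step 1: fire t1:  (A=0, B=2, C=0, D=4, E=1, F=0) → (A=3, B=2, C=3, D=3, E=0, F=0)
step 2: fire t0:  (A=3, B=2, C=3, D=3, E=0, F=0) → (A=2, B=2, C=3, D=4, E=0, F=0)
step 3: fire t0:  (A=2, B=2, C=3, D=4, E=0, F=0) → (A=1, B=2, C=3, D=5, E=0, F=0)
step 4: fire t0:  (A=1, B=2, C=3, D=5, E=0, F=0) → (A=0, B=2, C=3, D=6, E=0, F=0)

(A=0, B=2, C=3, D=6, E=0, F=0)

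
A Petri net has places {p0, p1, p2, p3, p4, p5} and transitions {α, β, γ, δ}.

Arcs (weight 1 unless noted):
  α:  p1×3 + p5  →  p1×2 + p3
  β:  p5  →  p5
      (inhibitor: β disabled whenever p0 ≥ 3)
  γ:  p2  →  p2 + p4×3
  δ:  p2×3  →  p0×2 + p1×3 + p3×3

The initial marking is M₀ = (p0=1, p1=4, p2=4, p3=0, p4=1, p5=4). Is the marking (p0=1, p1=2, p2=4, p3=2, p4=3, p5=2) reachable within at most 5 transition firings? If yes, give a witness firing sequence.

depth 0: 1 marking
depth 1: 4 markings reached so far
depth 2: 9 markings reached so far
depth 3: 15 markings reached so far
depth 4: 22 markings reached so far
depth 5: 30 markings reached so far
target is not among the 30 markings reachable within 5 steps

NO — not reachable within 5 firings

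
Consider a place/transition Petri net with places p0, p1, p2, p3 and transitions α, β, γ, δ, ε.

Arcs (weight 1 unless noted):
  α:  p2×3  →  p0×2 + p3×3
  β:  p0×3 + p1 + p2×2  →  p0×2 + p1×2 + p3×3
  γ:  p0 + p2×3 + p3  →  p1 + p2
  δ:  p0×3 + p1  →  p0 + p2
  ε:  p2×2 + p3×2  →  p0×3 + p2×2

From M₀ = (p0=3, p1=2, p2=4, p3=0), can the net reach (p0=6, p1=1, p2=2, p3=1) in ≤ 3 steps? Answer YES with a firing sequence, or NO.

YES — reachable via ⟨α, δ, ε⟩ (3 firings)

step 1: fire α:  (p0=3, p1=2, p2=4, p3=0) → (p0=5, p1=2, p2=1, p3=3)
step 2: fire δ:  (p0=5, p1=2, p2=1, p3=3) → (p0=3, p1=1, p2=2, p3=3)
step 3: fire ε:  (p0=3, p1=1, p2=2, p3=3) → (p0=6, p1=1, p2=2, p3=1)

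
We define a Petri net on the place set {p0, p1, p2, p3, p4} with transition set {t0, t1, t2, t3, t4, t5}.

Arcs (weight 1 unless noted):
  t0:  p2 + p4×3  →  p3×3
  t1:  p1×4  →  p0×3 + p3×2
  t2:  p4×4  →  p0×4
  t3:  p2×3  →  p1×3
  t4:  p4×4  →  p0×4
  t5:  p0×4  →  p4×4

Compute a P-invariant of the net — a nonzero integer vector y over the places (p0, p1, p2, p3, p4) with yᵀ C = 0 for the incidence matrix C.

y = (p0:2, p1:3, p2:3, p3:3, p4:2)

Incidence matrix C (rows=places, cols=transitions):
       t0   t1   t2   t3   t4   t5
   p0   0    3    4    0    4   -4
   p1   0   -4    0    3    0    0
   p2  -1    0    0   -3    0    0
   p3   3    2    0    0    0    0
   p4  -3    0   -4    0   -4    4

Candidate y = [2, 3, 3, 3, 2]; check y·C column-wise:
  col t0: 2·0 + 3·0 + 3·-1 + 3·3 + 2·-3 = 0
  col t1: 2·3 + 3·-4 + 3·0 + 3·2 + 2·0 = 0
  col t2: 2·4 + 3·0 + 3·0 + 3·0 + 2·-4 = 0
  col t3: 2·0 + 3·3 + 3·-3 + 3·0 + 2·0 = 0
  col t4: 2·4 + 3·0 + 3·0 + 3·0 + 2·-4 = 0
  col t5: 2·-4 + 3·0 + 3·0 + 3·0 + 2·4 = 0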